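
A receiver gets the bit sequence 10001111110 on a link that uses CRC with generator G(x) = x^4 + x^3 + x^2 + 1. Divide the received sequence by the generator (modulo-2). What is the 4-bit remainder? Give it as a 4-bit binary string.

0010

Modulo-2 division of 10001111110 by 11101:
  pos 0: 10001 XOR 11101 = 01100
  pos 1: 11001 XOR 11101 = 00100
  pos 3: 10011 XOR 11101 = 01110
  pos 4: 11101 XOR 11101 = 00000
Remainder = 0010 (nonzero — an error is detected).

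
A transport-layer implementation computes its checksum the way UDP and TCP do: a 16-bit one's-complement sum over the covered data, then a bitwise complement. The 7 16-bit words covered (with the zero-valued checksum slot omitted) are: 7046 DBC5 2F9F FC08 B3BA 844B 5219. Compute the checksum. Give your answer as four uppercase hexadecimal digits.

One's-complement addition (fold any carry out of bit 15 back into bit 0):
  0x7046 + 0xDBC5 = 0x14C0B → wrap carry → 0x4C0C
  0x4C0C + 0x2F9F = 0x07BAB
  0x7BAB + 0xFC08 = 0x177B3 → wrap carry → 0x77B4
  0x77B4 + 0xB3BA = 0x12B6E → wrap carry → 0x2B6F
  0x2B6F + 0x844B = 0x0AFBA
  0xAFBA + 0x5219 = 0x101D3 → wrap carry → 0x01D4
One's-complement sum = 0x01D4.
Checksum = ~0x01D4 & 0xFFFF = 0xFE2B.

FE2B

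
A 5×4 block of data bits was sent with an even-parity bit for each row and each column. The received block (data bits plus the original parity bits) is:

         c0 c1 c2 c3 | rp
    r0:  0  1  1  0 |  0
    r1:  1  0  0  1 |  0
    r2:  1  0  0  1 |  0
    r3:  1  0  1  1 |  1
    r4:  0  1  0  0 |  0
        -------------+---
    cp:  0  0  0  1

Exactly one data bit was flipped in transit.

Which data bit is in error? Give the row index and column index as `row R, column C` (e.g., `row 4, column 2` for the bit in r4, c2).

row 4, column 0

Recompute each row's even parity and compare to rp:
  r0: data parity 0, sent rp 0 → ok
  r1: data parity 0, sent rp 0 → ok
  r2: data parity 0, sent rp 0 → ok
  r3: data parity 1, sent rp 1 → ok
  r4: data parity 1, sent rp 0 → mismatch
Recompute each column's even parity and compare to cp:
  c0: data parity 1, sent cp 0 → mismatch
  c1: data parity 0, sent cp 0 → ok
  c2: data parity 0, sent cp 0 → ok
  c3: data parity 1, sent cp 1 → ok
Exactly one row (r4) and one column (c0) fail → the flipped bit is at their intersection.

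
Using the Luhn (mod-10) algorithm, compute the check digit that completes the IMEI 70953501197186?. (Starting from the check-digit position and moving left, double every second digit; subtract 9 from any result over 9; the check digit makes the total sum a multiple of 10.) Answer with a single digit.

Partial digits right→left: 6 8 1 7 9 1 1 0 5 3 5 9 0 7
Double every second digit counting from the check-digit position (so the 1st, 3rd, 5th, ... of the partial from the right).
  doubled (with −9 where >9): 3 2 9 2 1 1 0 → sum 18
  kept as-is: 8 7 1 0 3 9 7 → sum 35
Total = 18 + 35 = 53.
Check digit = (10 − (53 mod 10)) mod 10 = 7.

7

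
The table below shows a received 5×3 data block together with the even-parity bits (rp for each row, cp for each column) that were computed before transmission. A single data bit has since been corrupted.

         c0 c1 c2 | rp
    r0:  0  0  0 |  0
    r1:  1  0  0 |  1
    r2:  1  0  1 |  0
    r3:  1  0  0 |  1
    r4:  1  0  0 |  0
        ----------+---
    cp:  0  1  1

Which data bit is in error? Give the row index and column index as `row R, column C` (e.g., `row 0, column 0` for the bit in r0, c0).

row 4, column 1

Recompute each row's even parity and compare to rp:
  r0: data parity 0, sent rp 0 → ok
  r1: data parity 1, sent rp 1 → ok
  r2: data parity 0, sent rp 0 → ok
  r3: data parity 1, sent rp 1 → ok
  r4: data parity 1, sent rp 0 → mismatch
Recompute each column's even parity and compare to cp:
  c0: data parity 0, sent cp 0 → ok
  c1: data parity 0, sent cp 1 → mismatch
  c2: data parity 1, sent cp 1 → ok
Exactly one row (r4) and one column (c1) fail → the flipped bit is at their intersection.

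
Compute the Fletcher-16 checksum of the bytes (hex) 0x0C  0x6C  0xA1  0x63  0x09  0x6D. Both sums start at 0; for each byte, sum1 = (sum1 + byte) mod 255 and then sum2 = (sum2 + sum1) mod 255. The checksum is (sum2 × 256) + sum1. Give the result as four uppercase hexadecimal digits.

Running sums (mod 255):
  after byte 0 (0x0C): sum1=12, sum2=12
  after byte 1 (0x6C): sum1=120, sum2=132
  after byte 2 (0xA1): sum1=26, sum2=158
  after byte 3 (0x63): sum1=125, sum2=28
  after byte 4 (0x09): sum1=134, sum2=162
  after byte 5 (0x6D): sum1=243, sum2=150
Checksum = sum2·256 + sum1 = 150·256 + 243 = 38643 = 0x96F3.

96F3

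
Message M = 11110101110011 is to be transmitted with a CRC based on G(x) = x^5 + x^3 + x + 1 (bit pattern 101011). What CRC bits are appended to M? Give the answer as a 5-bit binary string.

Append 5 zeros: 1111010111001100000. Divide by 101011 (XOR where the leading bit is 1):
  pos 0: 111101 XOR 101011 = 010110
  pos 1: 101100 XOR 101011 = 000111
  pos 4: 111111 XOR 101011 = 010100
  pos 5: 101000 XOR 101011 = 000011
  pos 9: 110110 XOR 101011 = 011101
  pos 10: 111010 XOR 101011 = 010001
  pos 11: 100010 XOR 101011 = 001001
  pos 13: 100100 XOR 101011 = 001111
Remainder (last 5 bits) = 01111. This is the CRC / FCS.

01111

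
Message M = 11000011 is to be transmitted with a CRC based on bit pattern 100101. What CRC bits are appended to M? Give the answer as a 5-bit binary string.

Append 5 zeros: 1100001100000. Divide by 100101 (XOR where the leading bit is 1):
  pos 0: 110000 XOR 100101 = 010101
  pos 1: 101011 XOR 100101 = 001110
  pos 3: 111010 XOR 100101 = 011111
  pos 4: 111110 XOR 100101 = 011011
  pos 5: 110110 XOR 100101 = 010011
  pos 6: 100110 XOR 100101 = 000011
Remainder (last 5 bits) = 00110. This is the CRC / FCS.

00110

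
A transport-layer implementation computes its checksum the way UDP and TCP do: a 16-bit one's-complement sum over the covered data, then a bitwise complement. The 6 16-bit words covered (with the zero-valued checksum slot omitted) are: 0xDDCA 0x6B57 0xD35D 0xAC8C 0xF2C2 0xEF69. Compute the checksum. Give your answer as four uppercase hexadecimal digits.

One's-complement addition (fold any carry out of bit 15 back into bit 0):
  0xDDCA + 0x6B57 = 0x14921 → wrap carry → 0x4922
  0x4922 + 0xD35D = 0x11C7F → wrap carry → 0x1C80
  0x1C80 + 0xAC8C = 0x0C90C
  0xC90C + 0xF2C2 = 0x1BBCE → wrap carry → 0xBBCF
  0xBBCF + 0xEF69 = 0x1AB38 → wrap carry → 0xAB39
One's-complement sum = 0xAB39.
Checksum = ~0xAB39 & 0xFFFF = 0x54C6.

54C6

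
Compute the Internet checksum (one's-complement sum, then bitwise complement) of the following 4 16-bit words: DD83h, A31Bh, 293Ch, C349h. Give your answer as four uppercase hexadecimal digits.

92DA

One's-complement addition (fold any carry out of bit 15 back into bit 0):
  0xDD83 + 0xA31B = 0x1809E → wrap carry → 0x809F
  0x809F + 0x293C = 0x0A9DB
  0xA9DB + 0xC349 = 0x16D24 → wrap carry → 0x6D25
One's-complement sum = 0x6D25.
Checksum = ~0x6D25 & 0xFFFF = 0x92DA.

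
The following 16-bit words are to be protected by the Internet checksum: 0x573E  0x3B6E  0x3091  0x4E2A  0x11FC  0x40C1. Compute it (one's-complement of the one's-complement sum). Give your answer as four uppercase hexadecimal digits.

One's-complement addition (fold any carry out of bit 15 back into bit 0):
  0x573E + 0x3B6E = 0x092AC
  0x92AC + 0x3091 = 0x0C33D
  0xC33D + 0x4E2A = 0x11167 → wrap carry → 0x1168
  0x1168 + 0x11FC = 0x02364
  0x2364 + 0x40C1 = 0x06425
One's-complement sum = 0x6425.
Checksum = ~0x6425 & 0xFFFF = 0x9BDA.

9BDA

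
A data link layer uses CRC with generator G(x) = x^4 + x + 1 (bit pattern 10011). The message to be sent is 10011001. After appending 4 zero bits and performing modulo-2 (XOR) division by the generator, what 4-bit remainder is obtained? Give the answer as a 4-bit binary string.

Append 4 zeros: 100110010000. Divide by 10011 (XOR where the leading bit is 1):
  pos 0: 10011 XOR 10011 = 00000
  pos 7: 10000 XOR 10011 = 00011
Remainder (last 4 bits) = 0011. This is the CRC / FCS.

0011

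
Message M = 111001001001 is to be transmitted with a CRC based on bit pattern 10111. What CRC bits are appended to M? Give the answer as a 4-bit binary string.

0110

Append 4 zeros: 1110010010010000. Divide by 10111 (XOR where the leading bit is 1):
  pos 0: 11100 XOR 10111 = 01011
  pos 1: 10111 XOR 10111 = 00000
  pos 8: 10010 XOR 10111 = 00101
  pos 10: 10100 XOR 10111 = 00011
Remainder (last 4 bits) = 0110. This is the CRC / FCS.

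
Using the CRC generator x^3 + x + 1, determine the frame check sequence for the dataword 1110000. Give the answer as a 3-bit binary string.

111

Append 3 zeros: 1110000000. Divide by 1011 (XOR where the leading bit is 1):
  pos 0: 1110 XOR 1011 = 0101
  pos 1: 1010 XOR 1011 = 0001
  pos 4: 1000 XOR 1011 = 0011
  pos 6: 1100 XOR 1011 = 0111
Remainder (last 3 bits) = 111. This is the CRC / FCS.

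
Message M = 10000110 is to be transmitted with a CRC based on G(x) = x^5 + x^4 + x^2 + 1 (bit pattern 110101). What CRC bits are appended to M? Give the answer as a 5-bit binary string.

Append 5 zeros: 1000011000000. Divide by 110101 (XOR where the leading bit is 1):
  pos 0: 100001 XOR 110101 = 010100
  pos 1: 101001 XOR 110101 = 011100
  pos 2: 111000 XOR 110101 = 001101
  pos 4: 110100 XOR 110101 = 000001
Remainder (last 5 bits) = 01000. This is the CRC / FCS.

01000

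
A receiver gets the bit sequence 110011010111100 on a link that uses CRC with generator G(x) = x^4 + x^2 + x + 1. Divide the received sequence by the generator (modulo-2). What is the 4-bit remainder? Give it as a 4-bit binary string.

Modulo-2 division of 110011010111100 by 10111:
  pos 0: 11001 XOR 10111 = 01110
  pos 1: 11101 XOR 10111 = 01010
  pos 2: 10100 XOR 10111 = 00011
  pos 5: 11101 XOR 10111 = 01010
  pos 6: 10101 XOR 10111 = 00010
  pos 9: 10110 XOR 10111 = 00001
Remainder = 0010 (nonzero — an error is detected).

0010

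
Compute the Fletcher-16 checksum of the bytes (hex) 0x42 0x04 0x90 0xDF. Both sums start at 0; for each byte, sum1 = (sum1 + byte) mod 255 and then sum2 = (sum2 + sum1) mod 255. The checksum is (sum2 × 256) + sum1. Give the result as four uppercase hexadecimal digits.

Running sums (mod 255):
  after byte 0 (0x42): sum1=66, sum2=66
  after byte 1 (0x04): sum1=70, sum2=136
  after byte 2 (0x90): sum1=214, sum2=95
  after byte 3 (0xDF): sum1=182, sum2=22
Checksum = sum2·256 + sum1 = 22·256 + 182 = 5814 = 0x16B6.

16B6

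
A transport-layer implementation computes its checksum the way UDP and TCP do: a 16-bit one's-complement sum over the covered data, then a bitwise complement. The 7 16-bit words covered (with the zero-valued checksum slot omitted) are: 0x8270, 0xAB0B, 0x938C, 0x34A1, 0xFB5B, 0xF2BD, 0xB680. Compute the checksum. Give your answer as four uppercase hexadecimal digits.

65BB

One's-complement addition (fold any carry out of bit 15 back into bit 0):
  0x8270 + 0xAB0B = 0x12D7B → wrap carry → 0x2D7C
  0x2D7C + 0x938C = 0x0C108
  0xC108 + 0x34A1 = 0x0F5A9
  0xF5A9 + 0xFB5B = 0x1F104 → wrap carry → 0xF105
  0xF105 + 0xF2BD = 0x1E3C2 → wrap carry → 0xE3C3
  0xE3C3 + 0xB680 = 0x19A43 → wrap carry → 0x9A44
One's-complement sum = 0x9A44.
Checksum = ~0x9A44 & 0xFFFF = 0x65BB.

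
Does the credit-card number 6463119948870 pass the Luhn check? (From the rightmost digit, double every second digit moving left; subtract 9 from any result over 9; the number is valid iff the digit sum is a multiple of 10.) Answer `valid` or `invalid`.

invalid

From the right, keep odd positions and double even positions (subtract 9 from any doubled value over 9):
  doubled (positions 2,4,...): 5 7 9 2 6 8 → sum 37
  kept (positions 1,3,...): 0 8 4 9 1 6 6 → sum 34
Total = 71.
71 mod 10 = 1, so the number is invalid.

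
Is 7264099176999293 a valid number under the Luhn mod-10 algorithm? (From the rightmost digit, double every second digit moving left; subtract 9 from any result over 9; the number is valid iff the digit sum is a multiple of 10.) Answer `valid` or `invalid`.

From the right, keep odd positions and double even positions (subtract 9 from any doubled value over 9):
  doubled (positions 2,4,...): 9 9 9 5 9 0 3 5 → sum 49
  kept (positions 1,3,...): 3 2 9 6 1 9 4 2 → sum 36
Total = 85.
85 mod 10 = 5, so the number is invalid.

invalid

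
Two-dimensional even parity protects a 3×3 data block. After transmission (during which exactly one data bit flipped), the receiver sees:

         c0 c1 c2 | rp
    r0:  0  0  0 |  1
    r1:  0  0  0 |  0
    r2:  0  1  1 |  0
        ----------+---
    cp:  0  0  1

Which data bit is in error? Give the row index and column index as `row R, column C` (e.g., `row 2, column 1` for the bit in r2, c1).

Recompute each row's even parity and compare to rp:
  r0: data parity 0, sent rp 1 → mismatch
  r1: data parity 0, sent rp 0 → ok
  r2: data parity 0, sent rp 0 → ok
Recompute each column's even parity and compare to cp:
  c0: data parity 0, sent cp 0 → ok
  c1: data parity 1, sent cp 0 → mismatch
  c2: data parity 1, sent cp 1 → ok
Exactly one row (r0) and one column (c1) fail → the flipped bit is at their intersection.

row 0, column 1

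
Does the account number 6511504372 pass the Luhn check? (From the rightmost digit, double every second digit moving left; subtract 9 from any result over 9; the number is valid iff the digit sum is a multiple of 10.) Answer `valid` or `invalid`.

valid

From the right, keep odd positions and double even positions (subtract 9 from any doubled value over 9):
  doubled (positions 2,4,...): 5 8 1 2 3 → sum 19
  kept (positions 1,3,...): 2 3 0 1 5 → sum 11
Total = 30.
30 mod 10 = 0, so the number is valid.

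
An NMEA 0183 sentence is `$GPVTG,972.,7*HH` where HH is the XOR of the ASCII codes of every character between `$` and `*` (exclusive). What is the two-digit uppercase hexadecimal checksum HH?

XOR the ASCII codes of the payload characters:
  'G' = 0x47 → acc = 0x47
  'P' = 0x50 → acc = 0x17
  'V' = 0x56 → acc = 0x41
  'T' = 0x54 → acc = 0x15
  'G' = 0x47 → acc = 0x52
  ',' = 0x2C → acc = 0x7E
  '9' = 0x39 → acc = 0x47
  '7' = 0x37 → acc = 0x70
  '2' = 0x32 → acc = 0x42
  '.' = 0x2E → acc = 0x6C
  ',' = 0x2C → acc = 0x40
  '7' = 0x37 → acc = 0x77
Checksum = 0x77.

77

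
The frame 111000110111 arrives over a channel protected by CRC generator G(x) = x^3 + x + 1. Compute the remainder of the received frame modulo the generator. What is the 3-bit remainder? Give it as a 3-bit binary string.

Modulo-2 division of 111000110111 by 1011:
  pos 0: 1110 XOR 1011 = 0101
  pos 1: 1010 XOR 1011 = 0001
  pos 4: 1011 XOR 1011 = 0000
Remainder = 111 (nonzero — an error is detected).

111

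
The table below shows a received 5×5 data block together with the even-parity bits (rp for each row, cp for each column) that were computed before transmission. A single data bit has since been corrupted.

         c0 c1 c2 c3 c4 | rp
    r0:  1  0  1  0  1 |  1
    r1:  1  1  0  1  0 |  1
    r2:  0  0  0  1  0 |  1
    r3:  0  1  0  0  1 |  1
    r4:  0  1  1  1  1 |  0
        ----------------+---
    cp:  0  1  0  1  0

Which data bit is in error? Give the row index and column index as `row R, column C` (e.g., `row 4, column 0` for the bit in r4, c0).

Recompute each row's even parity and compare to rp:
  r0: data parity 1, sent rp 1 → ok
  r1: data parity 1, sent rp 1 → ok
  r2: data parity 1, sent rp 1 → ok
  r3: data parity 0, sent rp 1 → mismatch
  r4: data parity 0, sent rp 0 → ok
Recompute each column's even parity and compare to cp:
  c0: data parity 0, sent cp 0 → ok
  c1: data parity 1, sent cp 1 → ok
  c2: data parity 0, sent cp 0 → ok
  c3: data parity 1, sent cp 1 → ok
  c4: data parity 1, sent cp 0 → mismatch
Exactly one row (r3) and one column (c4) fail → the flipped bit is at their intersection.

row 3, column 4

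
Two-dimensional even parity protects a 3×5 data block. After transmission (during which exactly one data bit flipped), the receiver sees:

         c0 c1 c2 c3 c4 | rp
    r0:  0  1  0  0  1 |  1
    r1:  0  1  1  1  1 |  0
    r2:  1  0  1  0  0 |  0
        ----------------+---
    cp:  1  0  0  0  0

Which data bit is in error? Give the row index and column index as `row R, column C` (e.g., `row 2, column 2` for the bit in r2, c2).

Recompute each row's even parity and compare to rp:
  r0: data parity 0, sent rp 1 → mismatch
  r1: data parity 0, sent rp 0 → ok
  r2: data parity 0, sent rp 0 → ok
Recompute each column's even parity and compare to cp:
  c0: data parity 1, sent cp 1 → ok
  c1: data parity 0, sent cp 0 → ok
  c2: data parity 0, sent cp 0 → ok
  c3: data parity 1, sent cp 0 → mismatch
  c4: data parity 0, sent cp 0 → ok
Exactly one row (r0) and one column (c3) fail → the flipped bit is at their intersection.

row 0, column 3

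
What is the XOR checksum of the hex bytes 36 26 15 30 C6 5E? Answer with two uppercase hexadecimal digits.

AD

XOR the bytes together:
  start with 0x36
  0x36 ⊕ 0x26 = 0x10
  0x10 ⊕ 0x15 = 0x05
  0x05 ⊕ 0x30 = 0x35
  0x35 ⊕ 0xC6 = 0xF3
  0xF3 ⊕ 0x5E = 0xAD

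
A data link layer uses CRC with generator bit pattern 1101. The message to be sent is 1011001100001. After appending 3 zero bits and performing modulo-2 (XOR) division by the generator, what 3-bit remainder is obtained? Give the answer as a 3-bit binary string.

100

Append 3 zeros: 1011001100001000. Divide by 1101 (XOR where the leading bit is 1):
  pos 0: 1011 XOR 1101 = 0110
  pos 1: 1100 XOR 1101 = 0001
  pos 4: 1011 XOR 1101 = 0110
  pos 5: 1100 XOR 1101 = 0001
  pos 8: 1000 XOR 1101 = 0101
  pos 9: 1011 XOR 1101 = 0110
  pos 10: 1100 XOR 1101 = 0001
Remainder (last 3 bits) = 100. This is the CRC / FCS.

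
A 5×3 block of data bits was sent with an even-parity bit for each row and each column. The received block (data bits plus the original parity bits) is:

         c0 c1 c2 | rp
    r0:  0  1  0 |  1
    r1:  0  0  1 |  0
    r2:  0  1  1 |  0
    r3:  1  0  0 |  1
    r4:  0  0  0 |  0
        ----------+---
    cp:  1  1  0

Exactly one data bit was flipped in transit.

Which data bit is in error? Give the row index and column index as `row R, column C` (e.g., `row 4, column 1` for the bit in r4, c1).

Recompute each row's even parity and compare to rp:
  r0: data parity 1, sent rp 1 → ok
  r1: data parity 1, sent rp 0 → mismatch
  r2: data parity 0, sent rp 0 → ok
  r3: data parity 1, sent rp 1 → ok
  r4: data parity 0, sent rp 0 → ok
Recompute each column's even parity and compare to cp:
  c0: data parity 1, sent cp 1 → ok
  c1: data parity 0, sent cp 1 → mismatch
  c2: data parity 0, sent cp 0 → ok
Exactly one row (r1) and one column (c1) fail → the flipped bit is at their intersection.

row 1, column 1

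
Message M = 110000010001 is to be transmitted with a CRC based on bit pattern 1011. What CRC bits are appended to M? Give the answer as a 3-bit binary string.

Append 3 zeros: 110000010001000. Divide by 1011 (XOR where the leading bit is 1):
  pos 0: 1100 XOR 1011 = 0111
  pos 1: 1110 XOR 1011 = 0101
  pos 2: 1010 XOR 1011 = 0001
  pos 5: 1010 XOR 1011 = 0001
  pos 8: 1001 XOR 1011 = 0010
  pos 10: 1000 XOR 1011 = 0011
Remainder (last 3 bits) = 110. This is the CRC / FCS.

110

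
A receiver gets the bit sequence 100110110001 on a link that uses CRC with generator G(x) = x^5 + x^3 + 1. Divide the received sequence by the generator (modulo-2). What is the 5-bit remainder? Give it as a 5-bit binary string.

00000

Modulo-2 division of 100110110001 by 101001:
  pos 0: 100110 XOR 101001 = 001111
  pos 2: 111111 XOR 101001 = 010110
  pos 3: 101100 XOR 101001 = 000101
  pos 6: 101001 XOR 101001 = 000000
Remainder = 00000 (zero — the frame passes the CRC check).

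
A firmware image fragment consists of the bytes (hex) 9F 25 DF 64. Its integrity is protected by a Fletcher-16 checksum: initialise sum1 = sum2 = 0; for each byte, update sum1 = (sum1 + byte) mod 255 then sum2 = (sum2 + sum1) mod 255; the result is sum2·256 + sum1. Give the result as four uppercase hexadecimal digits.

Running sums (mod 255):
  after byte 0 (9F): sum1=159, sum2=159
  after byte 1 (25): sum1=196, sum2=100
  after byte 2 (DF): sum1=164, sum2=9
  after byte 3 (64): sum1=9, sum2=18
Checksum = sum2·256 + sum1 = 18·256 + 9 = 4617 = 0x1209.

1209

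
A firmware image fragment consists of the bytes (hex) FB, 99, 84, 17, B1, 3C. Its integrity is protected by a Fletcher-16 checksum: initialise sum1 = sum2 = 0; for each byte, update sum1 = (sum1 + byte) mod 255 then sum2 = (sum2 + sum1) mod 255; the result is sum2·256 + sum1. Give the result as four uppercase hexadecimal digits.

DE1F

Running sums (mod 255):
  after byte 0 (FB): sum1=251, sum2=251
  after byte 1 (99): sum1=149, sum2=145
  after byte 2 (84): sum1=26, sum2=171
  after byte 3 (17): sum1=49, sum2=220
  after byte 4 (B1): sum1=226, sum2=191
  after byte 5 (3C): sum1=31, sum2=222
Checksum = sum2·256 + sum1 = 222·256 + 31 = 56863 = 0xDE1F.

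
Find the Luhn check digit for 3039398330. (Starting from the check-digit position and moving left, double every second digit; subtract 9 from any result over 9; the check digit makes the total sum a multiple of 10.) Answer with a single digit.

6

Partial digits right→left: 0 3 3 8 9 3 9 3 0 3
Double every second digit counting from the check-digit position (so the 1st, 3rd, 5th, ... of the partial from the right).
  doubled (with −9 where >9): 0 6 9 9 0 → sum 24
  kept as-is: 3 8 3 3 3 → sum 20
Total = 24 + 20 = 44.
Check digit = (10 − (44 mod 10)) mod 10 = 6.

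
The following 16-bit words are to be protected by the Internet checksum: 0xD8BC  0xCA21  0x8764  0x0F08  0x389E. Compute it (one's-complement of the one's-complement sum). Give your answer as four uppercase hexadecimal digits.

8E16

One's-complement addition (fold any carry out of bit 15 back into bit 0):
  0xD8BC + 0xCA21 = 0x1A2DD → wrap carry → 0xA2DE
  0xA2DE + 0x8764 = 0x12A42 → wrap carry → 0x2A43
  0x2A43 + 0x0F08 = 0x0394B
  0x394B + 0x389E = 0x071E9
One's-complement sum = 0x71E9.
Checksum = ~0x71E9 & 0xFFFF = 0x8E16.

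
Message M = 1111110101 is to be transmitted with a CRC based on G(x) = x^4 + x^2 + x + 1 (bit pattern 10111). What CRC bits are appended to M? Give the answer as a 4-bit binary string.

Append 4 zeros: 11111101010000. Divide by 10111 (XOR where the leading bit is 1):
  pos 0: 11111 XOR 10111 = 01000
  pos 1: 10001 XOR 10111 = 00110
  pos 3: 11001 XOR 10111 = 01110
  pos 4: 11100 XOR 10111 = 01011
  pos 5: 10111 XOR 10111 = 00000
Remainder (last 4 bits) = 0000. This is the CRC / FCS.

0000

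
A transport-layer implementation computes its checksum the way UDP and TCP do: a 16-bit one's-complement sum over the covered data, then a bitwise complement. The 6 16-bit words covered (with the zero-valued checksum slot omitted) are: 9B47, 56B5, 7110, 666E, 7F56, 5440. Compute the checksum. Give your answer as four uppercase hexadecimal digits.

62ED

One's-complement addition (fold any carry out of bit 15 back into bit 0):
  0x9B47 + 0x56B5 = 0x0F1FC
  0xF1FC + 0x7110 = 0x1630C → wrap carry → 0x630D
  0x630D + 0x666E = 0x0C97B
  0xC97B + 0x7F56 = 0x148D1 → wrap carry → 0x48D2
  0x48D2 + 0x5440 = 0x09D12
One's-complement sum = 0x9D12.
Checksum = ~0x9D12 & 0xFFFF = 0x62ED.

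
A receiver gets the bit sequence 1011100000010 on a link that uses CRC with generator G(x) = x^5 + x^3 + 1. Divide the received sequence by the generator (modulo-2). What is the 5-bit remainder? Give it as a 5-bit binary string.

01000

Modulo-2 division of 1011100000010 by 101001:
  pos 0: 101110 XOR 101001 = 000111
  pos 3: 111000 XOR 101001 = 010001
  pos 4: 100010 XOR 101001 = 001011
  pos 6: 101101 XOR 101001 = 000100
Remainder = 01000 (nonzero — an error is detected).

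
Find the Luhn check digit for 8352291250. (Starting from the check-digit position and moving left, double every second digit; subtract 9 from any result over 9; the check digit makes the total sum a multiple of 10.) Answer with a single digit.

6

Partial digits right→left: 0 5 2 1 9 2 2 5 3 8
Double every second digit counting from the check-digit position (so the 1st, 3rd, 5th, ... of the partial from the right).
  doubled (with −9 where >9): 0 4 9 4 6 → sum 23
  kept as-is: 5 1 2 5 8 → sum 21
Total = 23 + 21 = 44.
Check digit = (10 − (44 mod 10)) mod 10 = 6.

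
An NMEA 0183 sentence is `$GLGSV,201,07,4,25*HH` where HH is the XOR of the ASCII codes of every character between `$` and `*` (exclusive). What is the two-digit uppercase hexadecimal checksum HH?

XOR the ASCII codes of the payload characters:
  'G' = 0x47 → acc = 0x47
  'L' = 0x4C → acc = 0x0B
  'G' = 0x47 → acc = 0x4C
  'S' = 0x53 → acc = 0x1F
  'V' = 0x56 → acc = 0x49
  ',' = 0x2C → acc = 0x65
  '2' = 0x32 → acc = 0x57
  '0' = 0x30 → acc = 0x67
  '1' = 0x31 → acc = 0x56
  ',' = 0x2C → acc = 0x7A
  '0' = 0x30 → acc = 0x4A
  '7' = 0x37 → acc = 0x7D
  ',' = 0x2C → acc = 0x51
  '4' = 0x34 → acc = 0x65
  ',' = 0x2C → acc = 0x49
  '2' = 0x32 → acc = 0x7B
  '5' = 0x35 → acc = 0x4E
Checksum = 0x4E.

4E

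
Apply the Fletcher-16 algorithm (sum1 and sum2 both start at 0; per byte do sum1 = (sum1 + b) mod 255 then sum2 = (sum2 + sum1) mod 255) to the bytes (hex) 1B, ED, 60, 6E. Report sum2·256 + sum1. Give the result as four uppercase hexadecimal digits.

Running sums (mod 255):
  after byte 0 (1B): sum1=27, sum2=27
  after byte 1 (ED): sum1=9, sum2=36
  after byte 2 (60): sum1=105, sum2=141
  after byte 3 (6E): sum1=215, sum2=101
Checksum = sum2·256 + sum1 = 101·256 + 215 = 26071 = 0x65D7.

65D7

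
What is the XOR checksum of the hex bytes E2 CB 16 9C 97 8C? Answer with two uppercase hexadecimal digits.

B8

XOR the bytes together:
  start with 0xE2
  0xE2 ⊕ 0xCB = 0x29
  0x29 ⊕ 0x16 = 0x3F
  0x3F ⊕ 0x9C = 0xA3
  0xA3 ⊕ 0x97 = 0x34
  0x34 ⊕ 0x8C = 0xB8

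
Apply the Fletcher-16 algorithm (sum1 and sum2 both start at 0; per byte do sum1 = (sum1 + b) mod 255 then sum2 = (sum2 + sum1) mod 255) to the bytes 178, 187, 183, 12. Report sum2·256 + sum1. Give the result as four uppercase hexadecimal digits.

7932

Running sums (mod 255):
  after byte 0 (178): sum1=178, sum2=178
  after byte 1 (187): sum1=110, sum2=33
  after byte 2 (183): sum1=38, sum2=71
  after byte 3 (12): sum1=50, sum2=121
Checksum = sum2·256 + sum1 = 121·256 + 50 = 31026 = 0x7932.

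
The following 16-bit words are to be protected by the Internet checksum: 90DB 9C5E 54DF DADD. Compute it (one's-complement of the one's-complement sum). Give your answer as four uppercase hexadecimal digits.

A308

One's-complement addition (fold any carry out of bit 15 back into bit 0):
  0x90DB + 0x9C5E = 0x12D39 → wrap carry → 0x2D3A
  0x2D3A + 0x54DF = 0x08219
  0x8219 + 0xDADD = 0x15CF6 → wrap carry → 0x5CF7
One's-complement sum = 0x5CF7.
Checksum = ~0x5CF7 & 0xFFFF = 0xA308.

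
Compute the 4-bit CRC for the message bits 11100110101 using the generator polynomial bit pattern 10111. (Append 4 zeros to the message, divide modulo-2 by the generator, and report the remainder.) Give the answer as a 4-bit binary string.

Append 4 zeros: 111001101010000. Divide by 10111 (XOR where the leading bit is 1):
  pos 0: 11100 XOR 10111 = 01011
  pos 1: 10111 XOR 10111 = 00000
  pos 6: 10101 XOR 10111 = 00010
  pos 9: 10000 XOR 10111 = 00111
Remainder (last 4 bits) = 1110. This is the CRC / FCS.

1110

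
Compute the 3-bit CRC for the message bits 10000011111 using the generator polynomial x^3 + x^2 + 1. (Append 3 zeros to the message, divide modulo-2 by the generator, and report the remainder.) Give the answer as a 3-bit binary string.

000

Append 3 zeros: 10000011111000. Divide by 1101 (XOR where the leading bit is 1):
  pos 0: 1000 XOR 1101 = 0101
  pos 1: 1010 XOR 1101 = 0111
  pos 2: 1110 XOR 1101 = 0011
  pos 4: 1111 XOR 1101 = 0010
  pos 6: 1011 XOR 1101 = 0110
  pos 7: 1101 XOR 1101 = 0000
Remainder (last 3 bits) = 000. This is the CRC / FCS.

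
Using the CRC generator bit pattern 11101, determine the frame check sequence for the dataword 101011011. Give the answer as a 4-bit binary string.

Append 4 zeros: 1010110110000. Divide by 11101 (XOR where the leading bit is 1):
  pos 0: 10101 XOR 11101 = 01000
  pos 1: 10001 XOR 11101 = 01100
  pos 2: 11000 XOR 11101 = 00101
  pos 4: 10111 XOR 11101 = 01010
  pos 5: 10100 XOR 11101 = 01001
  pos 6: 10010 XOR 11101 = 01111
  pos 7: 11110 XOR 11101 = 00011
Remainder (last 4 bits) = 0110. This is the CRC / FCS.

0110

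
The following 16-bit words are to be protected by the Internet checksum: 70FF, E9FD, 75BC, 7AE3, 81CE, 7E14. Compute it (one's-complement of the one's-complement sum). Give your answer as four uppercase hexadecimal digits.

B47F

One's-complement addition (fold any carry out of bit 15 back into bit 0):
  0x70FF + 0xE9FD = 0x15AFC → wrap carry → 0x5AFD
  0x5AFD + 0x75BC = 0x0D0B9
  0xD0B9 + 0x7AE3 = 0x14B9C → wrap carry → 0x4B9D
  0x4B9D + 0x81CE = 0x0CD6B
  0xCD6B + 0x7E14 = 0x14B7F → wrap carry → 0x4B80
One's-complement sum = 0x4B80.
Checksum = ~0x4B80 & 0xFFFF = 0xB47F.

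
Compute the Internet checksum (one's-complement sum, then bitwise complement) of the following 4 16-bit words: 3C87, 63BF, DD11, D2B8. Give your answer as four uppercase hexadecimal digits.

One's-complement addition (fold any carry out of bit 15 back into bit 0):
  0x3C87 + 0x63BF = 0x0A046
  0xA046 + 0xDD11 = 0x17D57 → wrap carry → 0x7D58
  0x7D58 + 0xD2B8 = 0x15010 → wrap carry → 0x5011
One's-complement sum = 0x5011.
Checksum = ~0x5011 & 0xFFFF = 0xAFEE.

AFEE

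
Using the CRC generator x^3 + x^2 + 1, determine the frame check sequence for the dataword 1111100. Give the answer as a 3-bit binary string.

010

Append 3 zeros: 1111100000. Divide by 1101 (XOR where the leading bit is 1):
  pos 0: 1111 XOR 1101 = 0010
  pos 2: 1010 XOR 1101 = 0111
  pos 3: 1110 XOR 1101 = 0011
  pos 5: 1100 XOR 1101 = 0001
Remainder (last 3 bits) = 010. This is the CRC / FCS.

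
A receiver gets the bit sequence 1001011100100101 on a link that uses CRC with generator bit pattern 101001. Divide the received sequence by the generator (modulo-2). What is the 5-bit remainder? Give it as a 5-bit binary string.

00000

Modulo-2 division of 1001011100100101 by 101001:
  pos 0: 100101 XOR 101001 = 001100
  pos 2: 110011 XOR 101001 = 011010
  pos 3: 110100 XOR 101001 = 011101
  pos 4: 111010 XOR 101001 = 010011
  pos 5: 100111 XOR 101001 = 001110
  pos 7: 111000 XOR 101001 = 010001
  pos 8: 100011 XOR 101001 = 001010
  pos 10: 101001 XOR 101001 = 000000
Remainder = 00000 (zero — the frame passes the CRC check).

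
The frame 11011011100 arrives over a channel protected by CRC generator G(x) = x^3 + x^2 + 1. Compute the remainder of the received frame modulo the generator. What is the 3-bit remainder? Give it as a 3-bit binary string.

000

Modulo-2 division of 11011011100 by 1101:
  pos 0: 1101 XOR 1101 = 0000
  pos 4: 1011 XOR 1101 = 0110
  pos 5: 1101 XOR 1101 = 0000
Remainder = 000 (zero — the frame passes the CRC check).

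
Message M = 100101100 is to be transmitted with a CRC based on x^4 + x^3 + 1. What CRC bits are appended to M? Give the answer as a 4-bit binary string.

Append 4 zeros: 1001011000000. Divide by 11001 (XOR where the leading bit is 1):
  pos 0: 10010 XOR 11001 = 01011
  pos 1: 10111 XOR 11001 = 01110
  pos 2: 11101 XOR 11001 = 00100
  pos 4: 10000 XOR 11001 = 01001
  pos 5: 10010 XOR 11001 = 01011
  pos 6: 10110 XOR 11001 = 01111
  pos 7: 11110 XOR 11001 = 00111
Remainder (last 4 bits) = 1110. This is the CRC / FCS.

1110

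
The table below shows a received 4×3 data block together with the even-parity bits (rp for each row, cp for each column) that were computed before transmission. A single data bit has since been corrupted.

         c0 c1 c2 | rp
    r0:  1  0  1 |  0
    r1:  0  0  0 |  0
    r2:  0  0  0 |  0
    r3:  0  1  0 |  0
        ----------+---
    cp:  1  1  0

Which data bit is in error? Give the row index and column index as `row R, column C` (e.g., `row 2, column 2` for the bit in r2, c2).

Recompute each row's even parity and compare to rp:
  r0: data parity 0, sent rp 0 → ok
  r1: data parity 0, sent rp 0 → ok
  r2: data parity 0, sent rp 0 → ok
  r3: data parity 1, sent rp 0 → mismatch
Recompute each column's even parity and compare to cp:
  c0: data parity 1, sent cp 1 → ok
  c1: data parity 1, sent cp 1 → ok
  c2: data parity 1, sent cp 0 → mismatch
Exactly one row (r3) and one column (c2) fail → the flipped bit is at their intersection.

row 3, column 2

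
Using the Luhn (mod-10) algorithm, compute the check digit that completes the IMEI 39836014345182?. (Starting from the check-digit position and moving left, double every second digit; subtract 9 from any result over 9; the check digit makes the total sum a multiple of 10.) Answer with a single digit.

Partial digits right→left: 2 8 1 5 4 3 4 1 0 6 3 8 9 3
Double every second digit counting from the check-digit position (so the 1st, 3rd, 5th, ... of the partial from the right).
  doubled (with −9 where >9): 4 2 8 8 0 6 9 → sum 37
  kept as-is: 8 5 3 1 6 8 3 → sum 34
Total = 37 + 34 = 71.
Check digit = (10 − (71 mod 10)) mod 10 = 9.

9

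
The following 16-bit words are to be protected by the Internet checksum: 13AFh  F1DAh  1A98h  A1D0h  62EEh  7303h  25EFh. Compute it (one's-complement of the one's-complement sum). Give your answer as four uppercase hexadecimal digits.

One's-complement addition (fold any carry out of bit 15 back into bit 0):
  0x13AF + 0xF1DA = 0x10589 → wrap carry → 0x058A
  0x058A + 0x1A98 = 0x02022
  0x2022 + 0xA1D0 = 0x0C1F2
  0xC1F2 + 0x62EE = 0x124E0 → wrap carry → 0x24E1
  0x24E1 + 0x7303 = 0x097E4
  0x97E4 + 0x25EF = 0x0BDD3
One's-complement sum = 0xBDD3.
Checksum = ~0xBDD3 & 0xFFFF = 0x422C.

422C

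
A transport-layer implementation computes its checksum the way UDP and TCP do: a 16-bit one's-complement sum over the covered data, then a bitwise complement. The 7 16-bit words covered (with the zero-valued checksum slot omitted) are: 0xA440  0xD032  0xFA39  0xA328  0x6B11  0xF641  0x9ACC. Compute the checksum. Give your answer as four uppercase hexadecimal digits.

F209

One's-complement addition (fold any carry out of bit 15 back into bit 0):
  0xA440 + 0xD032 = 0x17472 → wrap carry → 0x7473
  0x7473 + 0xFA39 = 0x16EAC → wrap carry → 0x6EAD
  0x6EAD + 0xA328 = 0x111D5 → wrap carry → 0x11D6
  0x11D6 + 0x6B11 = 0x07CE7
  0x7CE7 + 0xF641 = 0x17328 → wrap carry → 0x7329
  0x7329 + 0x9ACC = 0x10DF5 → wrap carry → 0x0DF6
One's-complement sum = 0x0DF6.
Checksum = ~0x0DF6 & 0xFFFF = 0xF209.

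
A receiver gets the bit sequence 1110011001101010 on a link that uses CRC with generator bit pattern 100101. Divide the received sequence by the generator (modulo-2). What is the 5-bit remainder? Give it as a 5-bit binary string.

Modulo-2 division of 1110011001101010 by 100101:
  pos 0: 111001 XOR 100101 = 011100
  pos 1: 111001 XOR 100101 = 011100
  pos 2: 111000 XOR 100101 = 011101
  pos 3: 111010 XOR 100101 = 011111
  pos 4: 111111 XOR 100101 = 011010
  pos 5: 110101 XOR 100101 = 010000
  pos 6: 100000 XOR 100101 = 000101
  pos 9: 101101 XOR 100101 = 001000
Remainder = 10000 (nonzero — an error is detected).

10000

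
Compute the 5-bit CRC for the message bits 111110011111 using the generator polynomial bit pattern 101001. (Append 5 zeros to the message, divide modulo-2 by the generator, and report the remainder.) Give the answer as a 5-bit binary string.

Append 5 zeros: 11111001111100000. Divide by 101001 (XOR where the leading bit is 1):
  pos 0: 111110 XOR 101001 = 010111
  pos 1: 101110 XOR 101001 = 000111
  pos 4: 111111 XOR 101001 = 010110
  pos 5: 101101 XOR 101001 = 000100
  pos 8: 100100 XOR 101001 = 001101
  pos 10: 110100 XOR 101001 = 011101
  pos 11: 111010 XOR 101001 = 010011
Remainder (last 5 bits) = 10011. This is the CRC / FCS.

10011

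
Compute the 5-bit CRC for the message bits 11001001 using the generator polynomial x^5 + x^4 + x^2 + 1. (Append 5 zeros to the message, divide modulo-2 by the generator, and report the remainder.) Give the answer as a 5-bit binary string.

10001

Append 5 zeros: 1100100100000. Divide by 110101 (XOR where the leading bit is 1):
  pos 0: 110010 XOR 110101 = 000111
  pos 3: 111010 XOR 110101 = 001111
  pos 5: 111100 XOR 110101 = 001001
  pos 7: 100100 XOR 110101 = 010001
Remainder (last 5 bits) = 10001. This is the CRC / FCS.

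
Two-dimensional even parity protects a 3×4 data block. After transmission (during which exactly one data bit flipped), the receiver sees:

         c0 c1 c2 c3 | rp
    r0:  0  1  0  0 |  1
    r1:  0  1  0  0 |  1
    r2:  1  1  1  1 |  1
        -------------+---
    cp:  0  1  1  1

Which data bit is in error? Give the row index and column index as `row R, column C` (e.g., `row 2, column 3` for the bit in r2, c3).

row 2, column 0

Recompute each row's even parity and compare to rp:
  r0: data parity 1, sent rp 1 → ok
  r1: data parity 1, sent rp 1 → ok
  r2: data parity 0, sent rp 1 → mismatch
Recompute each column's even parity and compare to cp:
  c0: data parity 1, sent cp 0 → mismatch
  c1: data parity 1, sent cp 1 → ok
  c2: data parity 1, sent cp 1 → ok
  c3: data parity 1, sent cp 1 → ok
Exactly one row (r2) and one column (c0) fail → the flipped bit is at their intersection.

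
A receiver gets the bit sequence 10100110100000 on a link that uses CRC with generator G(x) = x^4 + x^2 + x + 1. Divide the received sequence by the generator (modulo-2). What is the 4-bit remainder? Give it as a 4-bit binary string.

Modulo-2 division of 10100110100000 by 10111:
  pos 0: 10100 XOR 10111 = 00011
  pos 3: 11110 XOR 10111 = 01001
  pos 4: 10011 XOR 10111 = 00100
  pos 6: 10000 XOR 10111 = 00111
  pos 8: 11100 XOR 10111 = 01011
  pos 9: 10110 XOR 10111 = 00001
Remainder = 0001 (nonzero — an error is detected).

0001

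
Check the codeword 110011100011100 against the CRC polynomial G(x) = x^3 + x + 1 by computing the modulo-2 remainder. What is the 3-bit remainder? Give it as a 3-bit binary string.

000

Modulo-2 division of 110011100011100 by 1011:
  pos 0: 1100 XOR 1011 = 0111
  pos 1: 1111 XOR 1011 = 0100
  pos 2: 1001 XOR 1011 = 0010
  pos 4: 1010 XOR 1011 = 0001
  pos 7: 1001 XOR 1011 = 0010
  pos 9: 1011 XOR 1011 = 0000
Remainder = 000 (zero — the frame passes the CRC check).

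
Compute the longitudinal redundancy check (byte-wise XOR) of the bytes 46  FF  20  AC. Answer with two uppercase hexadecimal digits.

XOR the bytes together:
  start with 0x46
  0x46 ⊕ 0xFF = 0xB9
  0xB9 ⊕ 0x20 = 0x99
  0x99 ⊕ 0xAC = 0x35

35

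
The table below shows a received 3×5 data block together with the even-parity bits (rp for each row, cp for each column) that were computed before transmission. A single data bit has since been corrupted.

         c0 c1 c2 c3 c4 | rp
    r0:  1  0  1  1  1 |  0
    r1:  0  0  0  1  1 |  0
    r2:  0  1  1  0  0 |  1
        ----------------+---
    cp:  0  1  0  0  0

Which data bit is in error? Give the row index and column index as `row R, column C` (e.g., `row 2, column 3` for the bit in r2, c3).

Recompute each row's even parity and compare to rp:
  r0: data parity 0, sent rp 0 → ok
  r1: data parity 0, sent rp 0 → ok
  r2: data parity 0, sent rp 1 → mismatch
Recompute each column's even parity and compare to cp:
  c0: data parity 1, sent cp 0 → mismatch
  c1: data parity 1, sent cp 1 → ok
  c2: data parity 0, sent cp 0 → ok
  c3: data parity 0, sent cp 0 → ok
  c4: data parity 0, sent cp 0 → ok
Exactly one row (r2) and one column (c0) fail → the flipped bit is at their intersection.

row 2, column 0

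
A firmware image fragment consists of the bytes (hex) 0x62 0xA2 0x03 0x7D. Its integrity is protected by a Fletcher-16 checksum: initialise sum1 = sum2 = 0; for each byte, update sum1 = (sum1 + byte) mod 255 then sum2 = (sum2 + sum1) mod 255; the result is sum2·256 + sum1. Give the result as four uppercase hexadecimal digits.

Running sums (mod 255):
  after byte 0 (0x62): sum1=98, sum2=98
  after byte 1 (0xA2): sum1=5, sum2=103
  after byte 2 (0x03): sum1=8, sum2=111
  after byte 3 (0x7D): sum1=133, sum2=244
Checksum = sum2·256 + sum1 = 244·256 + 133 = 62597 = 0xF485.

F485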